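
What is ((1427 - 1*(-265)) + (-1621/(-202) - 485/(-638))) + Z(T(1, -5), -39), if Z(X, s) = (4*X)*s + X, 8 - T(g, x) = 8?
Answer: 54797590/32219 ≈ 1700.8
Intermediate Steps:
T(g, x) = 0 (T(g, x) = 8 - 1*8 = 8 - 8 = 0)
Z(X, s) = X + 4*X*s (Z(X, s) = 4*X*s + X = X + 4*X*s)
((1427 - 1*(-265)) + (-1621/(-202) - 485/(-638))) + Z(T(1, -5), -39) = ((1427 - 1*(-265)) + (-1621/(-202) - 485/(-638))) + 0*(1 + 4*(-39)) = ((1427 + 265) + (-1621*(-1/202) - 485*(-1/638))) + 0*(1 - 156) = (1692 + (1621/202 + 485/638)) + 0*(-155) = (1692 + 283042/32219) + 0 = 54797590/32219 + 0 = 54797590/32219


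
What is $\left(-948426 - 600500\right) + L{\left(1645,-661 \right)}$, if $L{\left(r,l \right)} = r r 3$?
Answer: $6569149$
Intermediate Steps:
$L{\left(r,l \right)} = 3 r^{2}$ ($L{\left(r,l \right)} = r^{2} \cdot 3 = 3 r^{2}$)
$\left(-948426 - 600500\right) + L{\left(1645,-661 \right)} = \left(-948426 - 600500\right) + 3 \cdot 1645^{2} = -1548926 + 3 \cdot 2706025 = -1548926 + 8118075 = 6569149$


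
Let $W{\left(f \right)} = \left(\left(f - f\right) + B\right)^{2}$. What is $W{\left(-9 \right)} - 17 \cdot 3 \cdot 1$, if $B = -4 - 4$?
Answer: $13$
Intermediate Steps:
$B = -8$
$W{\left(f \right)} = 64$ ($W{\left(f \right)} = \left(\left(f - f\right) - 8\right)^{2} = \left(0 - 8\right)^{2} = \left(-8\right)^{2} = 64$)
$W{\left(-9 \right)} - 17 \cdot 3 \cdot 1 = 64 - 17 \cdot 3 \cdot 1 = 64 - 51 \cdot 1 = 64 - 51 = 13$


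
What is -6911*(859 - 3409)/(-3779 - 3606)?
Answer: -3524610/1477 ≈ -2386.3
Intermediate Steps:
-6911*(859 - 3409)/(-3779 - 3606) = -6911/((-7385/(-2550))) = -6911/((-7385*(-1/2550))) = -6911/1477/510 = -6911*510/1477 = -3524610/1477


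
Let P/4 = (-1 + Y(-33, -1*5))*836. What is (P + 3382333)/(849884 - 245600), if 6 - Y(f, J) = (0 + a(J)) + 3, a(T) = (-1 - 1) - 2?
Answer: 3402397/604284 ≈ 5.6305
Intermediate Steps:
a(T) = -4 (a(T) = -2 - 2 = -4)
Y(f, J) = 7 (Y(f, J) = 6 - ((0 - 4) + 3) = 6 - (-4 + 3) = 6 - 1*(-1) = 6 + 1 = 7)
P = 20064 (P = 4*((-1 + 7)*836) = 4*(6*836) = 4*5016 = 20064)
(P + 3382333)/(849884 - 245600) = (20064 + 3382333)/(849884 - 245600) = 3402397/604284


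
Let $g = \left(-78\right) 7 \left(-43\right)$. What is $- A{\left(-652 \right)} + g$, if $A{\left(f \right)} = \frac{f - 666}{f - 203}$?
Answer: $\frac{20072372}{855} \approx 23476.0$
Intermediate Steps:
$A{\left(f \right)} = \frac{-666 + f}{-203 + f}$
$g = 23478$ ($g = \left(-546\right) \left(-43\right) = 23478$)
$- A{\left(-652 \right)} + g = - \frac{-666 - 652}{-203 - 652} + 23478 = - \frac{-1318}{-855} + 23478 = - \frac{\left(-1\right) \left(-1318\right)}{855} + 23478 = \left(-1\right) \frac{1318}{855} + 23478 = - \frac{1318}{855} + 23478 = \frac{20072372}{855}$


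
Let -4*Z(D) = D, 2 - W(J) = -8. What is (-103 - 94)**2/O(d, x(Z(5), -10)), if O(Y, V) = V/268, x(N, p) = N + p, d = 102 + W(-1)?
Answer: -41603248/45 ≈ -9.2452e+5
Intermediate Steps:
W(J) = 10 (W(J) = 2 - 1*(-8) = 2 + 8 = 10)
Z(D) = -D/4
d = 112 (d = 102 + 10 = 112)
O(Y, V) = V/268 (O(Y, V) = V*(1/268) = V/268)
(-103 - 94)**2/O(d, x(Z(5), -10)) = (-103 - 94)**2/(((-1/4*5 - 10)/268)) = (-197)**2/(((-5/4 - 10)/268)) = 38809/(((1/268)*(-45/4))) = 38809/(-45/1072) = 38809*(-1072/45) = -41603248/45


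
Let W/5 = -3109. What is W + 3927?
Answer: -11618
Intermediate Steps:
W = -15545 (W = 5*(-3109) = -15545)
W + 3927 = -15545 + 3927 = -11618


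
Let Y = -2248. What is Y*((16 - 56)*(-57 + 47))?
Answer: -899200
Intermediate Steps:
Y*((16 - 56)*(-57 + 47)) = -2248*(16 - 56)*(-57 + 47) = -(-89920)*(-10) = -2248*400 = -899200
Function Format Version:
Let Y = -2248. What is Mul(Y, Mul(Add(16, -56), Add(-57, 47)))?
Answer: -899200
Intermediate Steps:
Mul(Y, Mul(Add(16, -56), Add(-57, 47))) = Mul(-2248, Mul(Add(16, -56), Add(-57, 47))) = Mul(-2248, Mul(-40, -10)) = Mul(-2248, 400) = -899200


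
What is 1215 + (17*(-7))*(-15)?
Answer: 3000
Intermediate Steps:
1215 + (17*(-7))*(-15) = 1215 - 119*(-15) = 1215 + 1785 = 3000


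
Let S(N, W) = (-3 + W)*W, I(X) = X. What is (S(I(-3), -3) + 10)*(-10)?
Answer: -280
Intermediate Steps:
S(N, W) = W*(-3 + W)
(S(I(-3), -3) + 10)*(-10) = (-3*(-3 - 3) + 10)*(-10) = (-3*(-6) + 10)*(-10) = (18 + 10)*(-10) = 28*(-10) = -280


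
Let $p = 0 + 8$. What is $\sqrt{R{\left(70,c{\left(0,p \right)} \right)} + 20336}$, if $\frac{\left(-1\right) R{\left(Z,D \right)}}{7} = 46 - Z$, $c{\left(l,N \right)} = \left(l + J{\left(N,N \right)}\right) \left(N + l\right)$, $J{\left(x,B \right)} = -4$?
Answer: $2 \sqrt{5126} \approx 143.19$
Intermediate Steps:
$p = 8$
$c{\left(l,N \right)} = \left(-4 + l\right) \left(N + l\right)$ ($c{\left(l,N \right)} = \left(l - 4\right) \left(N + l\right) = \left(-4 + l\right) \left(N + l\right)$)
$R{\left(Z,D \right)} = -322 + 7 Z$ ($R{\left(Z,D \right)} = - 7 \left(46 - Z\right) = -322 + 7 Z$)
$\sqrt{R{\left(70,c{\left(0,p \right)} \right)} + 20336} = \sqrt{\left(-322 + 7 \cdot 70\right) + 20336} = \sqrt{\left(-322 + 490\right) + 20336} = \sqrt{168 + 20336} = \sqrt{20504} = 2 \sqrt{5126}$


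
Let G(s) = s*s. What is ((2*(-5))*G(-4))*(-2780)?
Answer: 444800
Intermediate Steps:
G(s) = s²
((2*(-5))*G(-4))*(-2780) = ((2*(-5))*(-4)²)*(-2780) = -10*16*(-2780) = -160*(-2780) = 444800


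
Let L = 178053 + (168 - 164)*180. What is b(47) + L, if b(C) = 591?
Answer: 179364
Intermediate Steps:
L = 178773 (L = 178053 + 4*180 = 178053 + 720 = 178773)
b(47) + L = 591 + 178773 = 179364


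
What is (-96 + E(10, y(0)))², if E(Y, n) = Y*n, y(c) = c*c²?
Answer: 9216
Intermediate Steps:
y(c) = c³
(-96 + E(10, y(0)))² = (-96 + 10*0³)² = (-96 + 10*0)² = (-96 + 0)² = (-96)² = 9216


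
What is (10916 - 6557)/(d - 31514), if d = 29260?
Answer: -4359/2254 ≈ -1.9339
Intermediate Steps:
(10916 - 6557)/(d - 31514) = (10916 - 6557)/(29260 - 31514) = 4359/(-2254) = 4359*(-1/2254) = -4359/2254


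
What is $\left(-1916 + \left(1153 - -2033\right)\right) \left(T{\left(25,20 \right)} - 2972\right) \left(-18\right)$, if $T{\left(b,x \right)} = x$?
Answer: $67482720$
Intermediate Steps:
$\left(-1916 + \left(1153 - -2033\right)\right) \left(T{\left(25,20 \right)} - 2972\right) \left(-18\right) = \left(-1916 + \left(1153 - -2033\right)\right) \left(20 - 2972\right) \left(-18\right) = \left(-1916 + \left(1153 + 2033\right)\right) \left(-2952\right) \left(-18\right) = \left(-1916 + 3186\right) \left(-2952\right) \left(-18\right) = 1270 \left(-2952\right) \left(-18\right) = \left(-3749040\right) \left(-18\right) = 67482720$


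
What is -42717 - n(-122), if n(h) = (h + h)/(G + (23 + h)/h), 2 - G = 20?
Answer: -89607317/2097 ≈ -42731.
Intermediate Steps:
G = -18 (G = 2 - 1*20 = 2 - 20 = -18)
n(h) = 2*h/(-18 + (23 + h)/h) (n(h) = (h + h)/(-18 + (23 + h)/h) = (2*h)/(-18 + (23 + h)/h) = 2*h/(-18 + (23 + h)/h))
-42717 - n(-122) = -42717 - 2*(-122)**2/(23 - 17*(-122)) = -42717 - 2*14884/(23 + 2074) = -42717 - 2*14884/2097 = -42717 - 1*29768/2097 = -42717 - 29768/2097 = -89607317/2097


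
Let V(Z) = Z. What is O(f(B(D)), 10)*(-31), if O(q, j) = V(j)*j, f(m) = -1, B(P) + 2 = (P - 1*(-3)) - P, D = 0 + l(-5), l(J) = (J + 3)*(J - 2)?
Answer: -3100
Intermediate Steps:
l(J) = (-2 + J)*(3 + J) (l(J) = (3 + J)*(-2 + J) = (-2 + J)*(3 + J))
D = 14 (D = 0 + (-6 - 5 + (-5)²) = 0 + (-6 - 5 + 25) = 0 + 14 = 14)
B(P) = 1 (B(P) = -2 + ((P - 1*(-3)) - P) = -2 + ((P + 3) - P) = -2 + ((3 + P) - P) = -2 + 3 = 1)
O(q, j) = j² (O(q, j) = j*j = j²)
O(f(B(D)), 10)*(-31) = 10²*(-31) = 100*(-31) = -3100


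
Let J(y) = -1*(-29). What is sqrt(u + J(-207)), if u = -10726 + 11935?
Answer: sqrt(1238) ≈ 35.185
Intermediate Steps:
J(y) = 29
u = 1209
sqrt(u + J(-207)) = sqrt(1209 + 29) = sqrt(1238)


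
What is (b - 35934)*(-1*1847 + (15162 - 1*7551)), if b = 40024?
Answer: 23574760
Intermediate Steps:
(b - 35934)*(-1*1847 + (15162 - 1*7551)) = (40024 - 35934)*(-1*1847 + (15162 - 1*7551)) = 4090*(-1847 + (15162 - 7551)) = 4090*(-1847 + 7611) = 4090*5764 = 23574760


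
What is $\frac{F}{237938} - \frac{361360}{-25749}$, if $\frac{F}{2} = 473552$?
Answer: $\frac{55184128288}{3063332781} \approx 18.014$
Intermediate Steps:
$F = 947104$ ($F = 2 \cdot 473552 = 947104$)
$\frac{F}{237938} - \frac{361360}{-25749} = \frac{947104}{237938} - \frac{361360}{-25749} = 947104 \cdot \frac{1}{237938} - - \frac{361360}{25749} = \frac{473552}{118969} + \frac{361360}{25749} = \frac{55184128288}{3063332781}$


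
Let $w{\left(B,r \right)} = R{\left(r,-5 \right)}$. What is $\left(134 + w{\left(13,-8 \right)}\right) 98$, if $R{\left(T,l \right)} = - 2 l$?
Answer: $14112$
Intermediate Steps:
$w{\left(B,r \right)} = 10$ ($w{\left(B,r \right)} = \left(-2\right) \left(-5\right) = 10$)
$\left(134 + w{\left(13,-8 \right)}\right) 98 = \left(134 + 10\right) 98 = 144 \cdot 98 = 14112$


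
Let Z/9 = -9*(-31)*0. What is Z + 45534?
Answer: 45534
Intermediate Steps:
Z = 0 (Z = 9*(-9*(-31)*0) = 9*(279*0) = 9*0 = 0)
Z + 45534 = 0 + 45534 = 45534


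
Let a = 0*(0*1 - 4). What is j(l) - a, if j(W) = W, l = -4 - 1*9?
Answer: -13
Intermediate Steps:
l = -13 (l = -4 - 9 = -13)
a = 0 (a = 0*(0 - 4) = 0*(-4) = 0)
j(l) - a = -13 - 1*0 = -13 + 0 = -13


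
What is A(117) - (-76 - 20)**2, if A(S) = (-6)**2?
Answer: -9180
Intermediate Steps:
A(S) = 36
A(117) - (-76 - 20)**2 = 36 - (-76 - 20)**2 = 36 - 1*(-96)**2 = 36 - 1*9216 = 36 - 9216 = -9180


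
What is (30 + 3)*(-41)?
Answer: -1353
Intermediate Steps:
(30 + 3)*(-41) = 33*(-41) = -1353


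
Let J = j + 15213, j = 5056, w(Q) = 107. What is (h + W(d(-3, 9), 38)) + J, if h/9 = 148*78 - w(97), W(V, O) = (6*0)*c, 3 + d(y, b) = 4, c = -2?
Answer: 123202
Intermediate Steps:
d(y, b) = 1 (d(y, b) = -3 + 4 = 1)
W(V, O) = 0 (W(V, O) = (6*0)*(-2) = 0*(-2) = 0)
h = 102933 (h = 9*(148*78 - 1*107) = 9*(11544 - 107) = 9*11437 = 102933)
J = 20269 (J = 5056 + 15213 = 20269)
(h + W(d(-3, 9), 38)) + J = (102933 + 0) + 20269 = 102933 + 20269 = 123202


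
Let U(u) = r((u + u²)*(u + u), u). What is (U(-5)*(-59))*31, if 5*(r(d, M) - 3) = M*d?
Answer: -371287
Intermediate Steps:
r(d, M) = 3 + M*d/5 (r(d, M) = 3 + (M*d)/5 = 3 + M*d/5)
U(u) = 3 + 2*u²*(u + u²)/5 (U(u) = 3 + u*((u + u²)*(u + u))/5 = 3 + u*((u + u²)*(2*u))/5 = 3 + u*(2*u*(u + u²))/5 = 3 + 2*u²*(u + u²)/5)
(U(-5)*(-59))*31 = ((3 + (⅖)*(-5)³*(1 - 5))*(-59))*31 = ((3 + (⅖)*(-125)*(-4))*(-59))*31 = ((3 + 200)*(-59))*31 = (203*(-59))*31 = -11977*31 = -371287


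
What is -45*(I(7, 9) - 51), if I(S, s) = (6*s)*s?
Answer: -19575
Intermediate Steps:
I(S, s) = 6*s**2
-45*(I(7, 9) - 51) = -45*(6*9**2 - 51) = -45*(6*81 - 51) = -45*(486 - 51) = -45*435 = -19575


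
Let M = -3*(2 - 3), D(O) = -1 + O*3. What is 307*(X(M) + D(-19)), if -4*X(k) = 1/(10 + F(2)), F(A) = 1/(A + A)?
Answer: -730353/41 ≈ -17814.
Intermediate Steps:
F(A) = 1/(2*A)
D(O) = -1 + 3*O
M = 3 (M = -3*(-1) = 3)
X(k) = -1/41 (X(k) = -1/(4*(10 + (½)/2)) = -1/(4*(10 + (½)*(½))) = -1/(4*(10 + ¼)) = -1/(4*41/4) = -¼*4/41 = -1/41)
307*(X(M) + D(-19)) = 307*(-1/41 + (-1 + 3*(-19))) = 307*(-1/41 + (-1 - 57)) = 307*(-1/41 - 58) = 307*(-2379/41) = -730353/41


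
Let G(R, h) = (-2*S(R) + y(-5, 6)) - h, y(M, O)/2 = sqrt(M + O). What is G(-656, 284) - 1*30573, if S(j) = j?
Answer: -29543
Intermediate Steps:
y(M, O) = 2*sqrt(M + O)
G(R, h) = 2 - h - 2*R (G(R, h) = (-2*R + 2*sqrt(-5 + 6)) - h = (-2*R + 2*sqrt(1)) - h = (-2*R + 2*1) - h = (-2*R + 2) - h = (2 - 2*R) - h = 2 - h - 2*R)
G(-656, 284) - 1*30573 = (2 - 1*284 - 2*(-656)) - 1*30573 = (2 - 284 + 1312) - 30573 = 1030 - 30573 = -29543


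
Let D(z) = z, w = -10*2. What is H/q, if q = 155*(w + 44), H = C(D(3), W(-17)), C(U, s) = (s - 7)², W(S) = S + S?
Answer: 1681/3720 ≈ 0.45188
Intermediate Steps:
w = -20
W(S) = 2*S
C(U, s) = (-7 + s)²
H = 1681 (H = (-7 + 2*(-17))² = (-7 - 34)² = (-41)² = 1681)
q = 3720 (q = 155*(-20 + 44) = 155*24 = 3720)
H/q = 1681/3720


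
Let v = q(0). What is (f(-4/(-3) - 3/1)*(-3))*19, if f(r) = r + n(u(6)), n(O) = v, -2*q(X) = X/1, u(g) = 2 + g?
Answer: 95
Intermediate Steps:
q(X) = -X/2 (q(X) = -X/(2*1) = -X/2)
v = 0 (v = -½*0 = 0)
n(O) = 0
f(r) = r (f(r) = r + 0 = r)
(f(-4/(-3) - 3/1)*(-3))*19 = ((-4/(-3) - 3/1)*(-3))*19 = ((-4*(-⅓) - 3*1)*(-3))*19 = ((4/3 - 3)*(-3))*19 = -5/3*(-3)*19 = 5*19 = 95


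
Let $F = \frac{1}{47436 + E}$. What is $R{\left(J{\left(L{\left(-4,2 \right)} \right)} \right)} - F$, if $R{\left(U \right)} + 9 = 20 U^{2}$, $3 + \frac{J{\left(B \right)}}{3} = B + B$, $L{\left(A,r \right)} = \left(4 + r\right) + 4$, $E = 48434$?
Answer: $\frac{4986294569}{95870} \approx 52011.0$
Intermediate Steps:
$L{\left(A,r \right)} = 8 + r$
$J{\left(B \right)} = -9 + 6 B$ ($J{\left(B \right)} = -9 + 3 \left(B + B\right) = -9 + 3 \cdot 2 B = -9 + 6 B$)
$R{\left(U \right)} = -9 + 20 U^{2}$
$F = \frac{1}{95870}$ ($F = \frac{1}{47436 + 48434} = \frac{1}{95870} \approx 1.0431 \cdot 10^{-5}$)
$R{\left(J{\left(L{\left(-4,2 \right)} \right)} \right)} - F = \left(-9 + 20 \left(-9 + 6 \left(8 + 2\right)\right)^{2}\right) - \frac{1}{95870} = \left(-9 + 20 \left(-9 + 6 \cdot 10\right)^{2}\right) - \frac{1}{95870} = \left(-9 + 20 \left(-9 + 60\right)^{2}\right) - \frac{1}{95870} = \left(-9 + 20 \cdot 51^{2}\right) - \frac{1}{95870} = \left(-9 + 20 \cdot 2601\right) - \frac{1}{95870} = \left(-9 + 52020\right) - \frac{1}{95870} = 52011 - \frac{1}{95870} = \frac{4986294569}{95870}$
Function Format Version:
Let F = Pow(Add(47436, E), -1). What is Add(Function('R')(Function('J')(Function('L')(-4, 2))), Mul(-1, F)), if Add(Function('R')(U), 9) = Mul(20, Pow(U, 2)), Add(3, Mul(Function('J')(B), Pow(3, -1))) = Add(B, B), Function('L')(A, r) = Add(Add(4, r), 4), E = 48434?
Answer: Rational(4986294569, 95870) ≈ 52011.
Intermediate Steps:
Function('L')(A, r) = Add(8, r)
Function('J')(B) = Add(-9, Mul(6, B)) (Function('J')(B) = Add(-9, Mul(3, Add(B, B))) = Add(-9, Mul(3, Mul(2, B))) = Add(-9, Mul(6, B)))
Function('R')(U) = Add(-9, Mul(20, Pow(U, 2)))
F = Rational(1, 95870) (F = Pow(Add(47436, 48434), -1) = Pow(95870, -1) = Rational(1, 95870) ≈ 1.0431e-5)
Add(Function('R')(Function('J')(Function('L')(-4, 2))), Mul(-1, F)) = Add(Add(-9, Mul(20, Pow(Add(-9, Mul(6, Add(8, 2))), 2))), Mul(-1, Rational(1, 95870))) = Add(Add(-9, Mul(20, Pow(Add(-9, Mul(6, 10)), 2))), Rational(-1, 95870)) = Add(Add(-9, Mul(20, Pow(Add(-9, 60), 2))), Rational(-1, 95870)) = Add(Add(-9, Mul(20, Pow(51, 2))), Rational(-1, 95870)) = Add(Add(-9, Mul(20, 2601)), Rational(-1, 95870)) = Add(Add(-9, 52020), Rational(-1, 95870)) = Add(52011, Rational(-1, 95870)) = Rational(4986294569, 95870)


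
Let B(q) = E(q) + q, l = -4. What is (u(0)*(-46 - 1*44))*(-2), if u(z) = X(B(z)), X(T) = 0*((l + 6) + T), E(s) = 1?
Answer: 0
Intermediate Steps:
B(q) = 1 + q
X(T) = 0 (X(T) = 0*((-4 + 6) + T) = 0*(2 + T) = 0)
u(z) = 0
(u(0)*(-46 - 1*44))*(-2) = (0*(-46 - 1*44))*(-2) = (0*(-46 - 44))*(-2) = (0*(-90))*(-2) = 0*(-2) = 0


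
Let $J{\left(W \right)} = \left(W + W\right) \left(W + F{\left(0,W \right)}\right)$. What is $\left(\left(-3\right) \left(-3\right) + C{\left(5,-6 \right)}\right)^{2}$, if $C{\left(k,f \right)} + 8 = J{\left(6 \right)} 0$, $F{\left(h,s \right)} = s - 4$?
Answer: $1$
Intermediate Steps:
$F{\left(h,s \right)} = -4 + s$
$J{\left(W \right)} = 2 W \left(-4 + 2 W\right)$ ($J{\left(W \right)} = \left(W + W\right) \left(W + \left(-4 + W\right)\right) = 2 W \left(-4 + 2 W\right)$)
$C{\left(k,f \right)} = -8$ ($C{\left(k,f \right)} = -8 + 4 \cdot 6 \left(-2 + 6\right) 0 = -8 + 4 \cdot 6 \cdot 4 \cdot 0 = -8 + 96 \cdot 0 = -8 + 0 = -8$)
$\left(\left(-3\right) \left(-3\right) + C{\left(5,-6 \right)}\right)^{2} = \left(\left(-3\right) \left(-3\right) - 8\right)^{2} = \left(9 - 8\right)^{2} = 1^{2} = 1$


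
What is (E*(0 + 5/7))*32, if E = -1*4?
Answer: -640/7 ≈ -91.429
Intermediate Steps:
E = -4
(E*(0 + 5/7))*32 = -4*(0 + 5/7)*32 = -4*5/7*32 = -20/7*32 = -640/7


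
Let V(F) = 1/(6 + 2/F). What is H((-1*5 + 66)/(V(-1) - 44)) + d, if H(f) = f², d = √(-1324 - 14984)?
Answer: 59536/30625 + 6*I*√453 ≈ 1.944 + 127.7*I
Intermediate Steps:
d = 6*I*√453 (d = √(-16308) = 6*I*√453 ≈ 127.7*I)
H((-1*5 + 66)/(V(-1) - 44)) + d = ((-1*5 + 66)/((½)*(-1)/(1 + 3*(-1)) - 44))² + 6*I*√453 = ((-5 + 66)/((½)*(-1)/(1 - 3) - 44))² + 6*I*√453 = (61/((½)*(-1)/(-2) - 44))² + 6*I*√453 = (61/((½)*(-1)*(-½) - 44))² + 6*I*√453 = (61/(¼ - 44))² + 6*I*√453 = (61/(-175/4))² + 6*I*√453 = (61*(-4/175))² + 6*I*√453 = (-244/175)² + 6*I*√453 = 59536/30625 + 6*I*√453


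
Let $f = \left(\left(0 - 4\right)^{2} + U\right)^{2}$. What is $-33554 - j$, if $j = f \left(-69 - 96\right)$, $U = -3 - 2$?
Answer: $-13589$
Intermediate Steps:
$U = -5$
$f = 121$ ($f = \left(\left(0 - 4\right)^{2} - 5\right)^{2} = \left(\left(-4\right)^{2} - 5\right)^{2} = \left(16 - 5\right)^{2} = 11^{2} = 121$)
$j = -19965$ ($j = 121 \left(-69 - 96\right) = 121 \left(-165\right) = -19965$)
$-33554 - j = -33554 - -19965 = -33554 + 19965 = -13589$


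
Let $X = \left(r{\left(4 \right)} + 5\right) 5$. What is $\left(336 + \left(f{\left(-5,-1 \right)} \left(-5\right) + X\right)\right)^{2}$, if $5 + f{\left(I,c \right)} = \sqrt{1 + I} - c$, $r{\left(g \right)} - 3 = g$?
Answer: $172956 - 8320 i \approx 1.7296 \cdot 10^{5} - 8320.0 i$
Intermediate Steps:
$r{\left(g \right)} = 3 + g$
$f{\left(I,c \right)} = -5 + \sqrt{1 + I} - c$ ($f{\left(I,c \right)} = -5 - \left(c - \sqrt{1 + I}\right) = -5 + \sqrt{1 + I} - c$)
$X = 60$ ($X = \left(\left(3 + 4\right) + 5\right) 5 = \left(7 + 5\right) 5 = 12 \cdot 5 = 60$)
$\left(336 + \left(f{\left(-5,-1 \right)} \left(-5\right) + X\right)\right)^{2} = \left(336 + \left(\left(-5 + \sqrt{1 - 5} - -1\right) \left(-5\right) + 60\right)\right)^{2} = \left(336 + \left(\left(-5 + \sqrt{-4} + 1\right) \left(-5\right) + 60\right)\right)^{2} = \left(336 + \left(\left(-5 + 2 i + 1\right) \left(-5\right) + 60\right)\right)^{2} = \left(336 + \left(\left(-4 + 2 i\right) \left(-5\right) + 60\right)\right)^{2} = \left(336 + \left(\left(20 - 10 i\right) + 60\right)\right)^{2} = \left(336 + \left(80 - 10 i\right)\right)^{2} = \left(416 - 10 i\right)^{2}$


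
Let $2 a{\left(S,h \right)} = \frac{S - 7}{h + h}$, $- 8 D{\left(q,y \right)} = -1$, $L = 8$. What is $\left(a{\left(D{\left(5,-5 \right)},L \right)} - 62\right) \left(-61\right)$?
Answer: $\frac{971547}{256} \approx 3795.1$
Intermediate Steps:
$D{\left(q,y \right)} = \frac{1}{8}$ ($D{\left(q,y \right)} = \left(- \frac{1}{8}\right) \left(-1\right) = \frac{1}{8}$)
$a{\left(S,h \right)} = \frac{-7 + S}{4 h}$ ($a{\left(S,h \right)} = \frac{\left(S - 7\right) \frac{1}{h + h}}{2} = \frac{\left(-7 + S\right) \frac{1}{2 h}}{2} = \frac{\frac{1}{2} \frac{1}{h} \left(-7 + S\right)}{2} = \frac{-7 + S}{4 h}$)
$\left(a{\left(D{\left(5,-5 \right)},L \right)} - 62\right) \left(-61\right) = \left(\frac{-7 + \frac{1}{8}}{4 \cdot 8} - 62\right) \left(-61\right) = \left(\frac{1}{4} \cdot \frac{1}{8} \left(- \frac{55}{8}\right) - 62\right) \left(-61\right) = \left(- \frac{55}{256} - 62\right) \left(-61\right) = \left(- \frac{15927}{256}\right) \left(-61\right) = \frac{971547}{256}$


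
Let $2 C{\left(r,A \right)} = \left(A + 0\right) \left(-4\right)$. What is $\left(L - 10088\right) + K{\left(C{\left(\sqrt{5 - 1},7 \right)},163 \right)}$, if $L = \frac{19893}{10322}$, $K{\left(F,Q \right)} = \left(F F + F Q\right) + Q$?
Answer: $- \frac{123957649}{10322} \approx -12009.0$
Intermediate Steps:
$C{\left(r,A \right)} = - 2 A$ ($C{\left(r,A \right)} = \frac{\left(A + 0\right) \left(-4\right)}{2} = \frac{A \left(-4\right)}{2} = \frac{\left(-4\right) A}{2} = - 2 A$)
$K{\left(F,Q \right)} = Q + F^{2} + F Q$ ($K{\left(F,Q \right)} = \left(F^{2} + F Q\right) + Q = Q + F^{2} + F Q$)
$L = \frac{19893}{10322}$ ($L = 19893 \cdot \frac{1}{10322} = \frac{19893}{10322} \approx 1.9272$)
$\left(L - 10088\right) + K{\left(C{\left(\sqrt{5 - 1},7 \right)},163 \right)} = \left(\frac{19893}{10322} - 10088\right) + \left(163 + \left(\left(-2\right) 7\right)^{2} + \left(-2\right) 7 \cdot 163\right) = - \frac{104108443}{10322} + \left(163 + \left(-14\right)^{2} - 2282\right) = - \frac{104108443}{10322} + \left(163 + 196 - 2282\right) = - \frac{104108443}{10322} - 1923 = - \frac{123957649}{10322}$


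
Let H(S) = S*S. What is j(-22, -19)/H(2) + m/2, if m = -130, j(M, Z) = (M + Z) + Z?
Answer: -80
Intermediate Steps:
H(S) = S²
j(M, Z) = M + 2*Z
j(-22, -19)/H(2) + m/2 = (-22 + 2*(-19))/(2²) - 130/2 = (-22 - 38)/4 - 130*½ = -60*¼ - 65 = -15 - 65 = -80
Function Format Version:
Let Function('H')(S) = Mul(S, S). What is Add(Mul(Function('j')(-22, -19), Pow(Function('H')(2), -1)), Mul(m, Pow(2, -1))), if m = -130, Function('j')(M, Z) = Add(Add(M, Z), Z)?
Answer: -80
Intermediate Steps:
Function('H')(S) = Pow(S, 2)
Function('j')(M, Z) = Add(M, Mul(2, Z))
Add(Mul(Function('j')(-22, -19), Pow(Function('H')(2), -1)), Mul(m, Pow(2, -1))) = Add(Mul(Add(-22, Mul(2, -19)), Pow(Pow(2, 2), -1)), Mul(-130, Pow(2, -1))) = Add(Mul(Add(-22, -38), Pow(4, -1)), Mul(-130, Rational(1, 2))) = Add(Mul(-60, Rational(1, 4)), -65) = Add(-15, -65) = -80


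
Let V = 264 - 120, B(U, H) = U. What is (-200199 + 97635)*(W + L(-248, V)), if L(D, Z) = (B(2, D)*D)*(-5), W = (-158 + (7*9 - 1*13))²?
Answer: -1450665216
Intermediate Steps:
W = 11664 (W = (-158 + (63 - 13))² = (-158 + 50)² = (-108)² = 11664)
V = 144
L(D, Z) = -10*D (L(D, Z) = (2*D)*(-5) = -10*D)
(-200199 + 97635)*(W + L(-248, V)) = (-200199 + 97635)*(11664 - 10*(-248)) = -102564*(11664 + 2480) = -102564*14144 = -1450665216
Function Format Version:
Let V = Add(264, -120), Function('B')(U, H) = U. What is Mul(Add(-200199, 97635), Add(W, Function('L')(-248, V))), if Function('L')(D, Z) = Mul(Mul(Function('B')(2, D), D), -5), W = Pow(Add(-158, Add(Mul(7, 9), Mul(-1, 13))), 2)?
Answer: -1450665216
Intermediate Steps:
W = 11664 (W = Pow(Add(-158, Add(63, -13)), 2) = Pow(Add(-158, 50), 2) = Pow(-108, 2) = 11664)
V = 144
Function('L')(D, Z) = Mul(-10, D) (Function('L')(D, Z) = Mul(Mul(2, D), -5) = Mul(-10, D))
Mul(Add(-200199, 97635), Add(W, Function('L')(-248, V))) = Mul(Add(-200199, 97635), Add(11664, Mul(-10, -248))) = Mul(-102564, Add(11664, 2480)) = Mul(-102564, 14144) = -1450665216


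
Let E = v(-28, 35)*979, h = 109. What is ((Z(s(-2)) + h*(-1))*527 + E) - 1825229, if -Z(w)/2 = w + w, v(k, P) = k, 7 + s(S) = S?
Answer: -1891112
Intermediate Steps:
s(S) = -7 + S
Z(w) = -4*w (Z(w) = -2*(w + w) = -4*w)
E = -27412 (E = -28*979 = -27412)
((Z(s(-2)) + h*(-1))*527 + E) - 1825229 = ((-4*(-7 - 2) + 109*(-1))*527 - 27412) - 1825229 = ((-4*(-9) - 109)*527 - 27412) - 1825229 = ((36 - 109)*527 - 27412) - 1825229 = (-73*527 - 27412) - 1825229 = (-38471 - 27412) - 1825229 = -65883 - 1825229 = -1891112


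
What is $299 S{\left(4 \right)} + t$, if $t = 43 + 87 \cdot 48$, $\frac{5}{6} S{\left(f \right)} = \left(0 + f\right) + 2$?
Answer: $\frac{31859}{5} \approx 6371.8$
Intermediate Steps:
$S{\left(f \right)} = \frac{12}{5} + \frac{6 f}{5}$ ($S{\left(f \right)} = \frac{6 \left(\left(0 + f\right) + 2\right)}{5} = \frac{6 \left(f + 2\right)}{5} = \frac{6 \left(2 + f\right)}{5} = \frac{12}{5} + \frac{6 f}{5}$)
$t = 4219$ ($t = 43 + 4176 = 4219$)
$299 S{\left(4 \right)} + t = 299 \left(\frac{12}{5} + \frac{6}{5} \cdot 4\right) + 4219 = 299 \left(\frac{12}{5} + \frac{24}{5}\right) + 4219 = 299 \cdot \frac{36}{5} + 4219 = \frac{10764}{5} + 4219 = \frac{31859}{5}$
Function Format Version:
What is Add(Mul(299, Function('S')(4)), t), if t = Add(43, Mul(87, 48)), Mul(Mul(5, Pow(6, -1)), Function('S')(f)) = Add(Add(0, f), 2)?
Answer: Rational(31859, 5) ≈ 6371.8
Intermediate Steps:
Function('S')(f) = Add(Rational(12, 5), Mul(Rational(6, 5), f)) (Function('S')(f) = Mul(Rational(6, 5), Add(Add(0, f), 2)) = Mul(Rational(6, 5), Add(f, 2)) = Mul(Rational(6, 5), Add(2, f)) = Add(Rational(12, 5), Mul(Rational(6, 5), f)))
t = 4219 (t = Add(43, 4176) = 4219)
Add(Mul(299, Function('S')(4)), t) = Add(Mul(299, Add(Rational(12, 5), Mul(Rational(6, 5), 4))), 4219) = Add(Mul(299, Add(Rational(12, 5), Rational(24, 5))), 4219) = Add(Mul(299, Rational(36, 5)), 4219) = Add(Rational(10764, 5), 4219) = Rational(31859, 5)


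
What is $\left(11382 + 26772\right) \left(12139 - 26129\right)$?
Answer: $-533774460$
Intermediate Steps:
$\left(11382 + 26772\right) \left(12139 - 26129\right) = 38154 \left(12139 - 26129\right) = 38154 \left(-13990\right) = -533774460$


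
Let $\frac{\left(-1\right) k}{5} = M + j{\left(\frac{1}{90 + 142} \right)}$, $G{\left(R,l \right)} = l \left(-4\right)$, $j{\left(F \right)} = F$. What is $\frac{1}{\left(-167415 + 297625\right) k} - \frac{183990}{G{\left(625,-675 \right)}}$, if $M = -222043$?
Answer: $- \frac{78808282608367}{1156488738750} \approx -68.144$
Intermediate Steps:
$G{\left(R,l \right)} = - 4 l$
$k = \frac{257569875}{232}$ ($k = - 5 \left(-222043 + \frac{1}{90 + 142}\right) = - 5 \left(-222043 + \frac{1}{232}\right) = \left(-5\right) \left(- \frac{51513975}{232}\right) = \frac{257569875}{232} \approx 1.1102 \cdot 10^{6}$)
$\frac{1}{\left(-167415 + 297625\right) k} - \frac{183990}{G{\left(625,-675 \right)}} = \frac{1}{\left(-167415 + 297625\right) \frac{257569875}{232}} - \frac{183990}{\left(-4\right) \left(-675\right)} = \frac{1}{130210} \cdot \frac{232}{257569875} - \frac{183990}{2700} = \frac{1}{130210} \cdot \frac{232}{257569875} - \frac{6133}{90} = \frac{4}{578244369375} - \frac{6133}{90} = - \frac{78808282608367}{1156488738750}$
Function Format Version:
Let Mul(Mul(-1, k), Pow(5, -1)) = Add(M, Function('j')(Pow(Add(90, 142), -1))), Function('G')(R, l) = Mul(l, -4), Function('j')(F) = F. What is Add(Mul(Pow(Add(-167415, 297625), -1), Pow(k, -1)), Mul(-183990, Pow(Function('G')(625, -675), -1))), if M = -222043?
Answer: Rational(-78808282608367, 1156488738750) ≈ -68.144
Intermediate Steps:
Function('G')(R, l) = Mul(-4, l)
k = Rational(257569875, 232) (k = Mul(-5, Add(-222043, Pow(Add(90, 142), -1))) = Mul(-5, Add(-222043, Pow(232, -1))) = Mul(-5, Add(-222043, Rational(1, 232))) = Mul(-5, Rational(-51513975, 232)) = Rational(257569875, 232) ≈ 1.1102e+6)
Add(Mul(Pow(Add(-167415, 297625), -1), Pow(k, -1)), Mul(-183990, Pow(Function('G')(625, -675), -1))) = Add(Mul(Pow(Add(-167415, 297625), -1), Pow(Rational(257569875, 232), -1)), Mul(-183990, Pow(Mul(-4, -675), -1))) = Add(Mul(Pow(130210, -1), Rational(232, 257569875)), Mul(-183990, Pow(2700, -1))) = Add(Mul(Rational(1, 130210), Rational(232, 257569875)), Mul(-183990, Rational(1, 2700))) = Add(Rational(4, 578244369375), Rational(-6133, 90)) = Rational(-78808282608367, 1156488738750)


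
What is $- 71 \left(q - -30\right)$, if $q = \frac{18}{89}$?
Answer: $- \frac{190848}{89} \approx -2144.4$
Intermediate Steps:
$q = \frac{18}{89}$ ($q = 18 \cdot \frac{1}{89} = \frac{18}{89} \approx 0.20225$)
$- 71 \left(q - -30\right) = - 71 \left(\frac{18}{89} - -30\right) = - 71 \left(\frac{18}{89} + \left(\left(-15 - 8\right) + 53\right)\right) = - 71 \left(\frac{18}{89} + \left(-23 + 53\right)\right) = - 71 \left(\frac{18}{89} + 30\right) = \left(-71\right) \frac{2688}{89} = - \frac{190848}{89}$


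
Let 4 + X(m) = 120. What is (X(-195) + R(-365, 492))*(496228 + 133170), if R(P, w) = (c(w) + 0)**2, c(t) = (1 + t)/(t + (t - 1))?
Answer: 70701896781054/966289 ≈ 7.3169e+7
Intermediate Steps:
X(m) = 116 (X(m) = -4 + 120 = 116)
c(t) = (1 + t)/(-1 + 2*t) (c(t) = (1 + t)/(t + (-1 + t)) = (1 + t)/(-1 + 2*t))
R(P, w) = (1 + w)**2/(-1 + 2*w)**2 (R(P, w) = ((1 + w)/(-1 + 2*w) + 0)**2 = ((1 + w)/(-1 + 2*w))**2 = (1 + w)**2/(-1 + 2*w)**2)
(X(-195) + R(-365, 492))*(496228 + 133170) = (116 + (1 + 492)**2/(-1 + 2*492)**2)*(496228 + 133170) = (116 + 493**2/(-1 + 984)**2)*629398 = (116 + 243049/983**2)*629398 = (116 + 243049*(1/966289))*629398 = (116 + 243049/966289)*629398 = (112332573/966289)*629398 = 70701896781054/966289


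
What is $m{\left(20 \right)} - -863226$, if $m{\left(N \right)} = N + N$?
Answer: $863266$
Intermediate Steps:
$m{\left(N \right)} = 2 N$
$m{\left(20 \right)} - -863226 = 2 \cdot 20 - -863226 = 40 + 863226 = 863266$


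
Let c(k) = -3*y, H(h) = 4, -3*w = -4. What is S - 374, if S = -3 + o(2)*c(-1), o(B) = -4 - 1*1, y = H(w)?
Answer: -317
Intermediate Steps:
w = 4/3 (w = -1/3*(-4) = 4/3 ≈ 1.3333)
y = 4
o(B) = -5 (o(B) = -4 - 1 = -5)
c(k) = -12 (c(k) = -3*4 = -12)
S = 57 (S = -3 - 5*(-12) = -3 + 60 = 57)
S - 374 = 57 - 374 = -317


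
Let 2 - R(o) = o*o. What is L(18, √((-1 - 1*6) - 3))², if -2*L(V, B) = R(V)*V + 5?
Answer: 33535681/4 ≈ 8.3839e+6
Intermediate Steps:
R(o) = 2 - o² (R(o) = 2 - o*o = 2 - o²)
L(V, B) = -5/2 - V*(2 - V²)/2 (L(V, B) = -((2 - V²)*V + 5)/2 = -(V*(2 - V²) + 5)/2 = -(5 + V*(2 - V²))/2 = -5/2 - V*(2 - V²)/2)
L(18, √((-1 - 1*6) - 3))² = (-5/2 + (½)*18*(-2 + 18²))² = (-5/2 + (½)*18*(-2 + 324))² = (-5/2 + (½)*18*322)² = (-5/2 + 2898)² = (5791/2)² = 33535681/4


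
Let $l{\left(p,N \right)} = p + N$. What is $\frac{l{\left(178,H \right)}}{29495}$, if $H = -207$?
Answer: $- \frac{29}{29495} \approx -0.00098322$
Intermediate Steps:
$l{\left(p,N \right)} = N + p$
$\frac{l{\left(178,H \right)}}{29495} = \frac{-207 + 178}{29495} = \left(-29\right) \frac{1}{29495} = - \frac{29}{29495}$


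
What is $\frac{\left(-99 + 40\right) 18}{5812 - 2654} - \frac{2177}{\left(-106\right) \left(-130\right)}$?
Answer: $- \frac{10754663}{21758620} \approx -0.49427$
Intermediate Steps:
$\frac{\left(-99 + 40\right) 18}{5812 - 2654} - \frac{2177}{\left(-106\right) \left(-130\right)} = \frac{\left(-59\right) 18}{5812 - 2654} - \frac{2177}{13780} = - \frac{1062}{3158} - \frac{2177}{13780} = \left(-1062\right) \frac{1}{3158} - \frac{2177}{13780} = - \frac{531}{1579} - \frac{2177}{13780} = - \frac{10754663}{21758620}$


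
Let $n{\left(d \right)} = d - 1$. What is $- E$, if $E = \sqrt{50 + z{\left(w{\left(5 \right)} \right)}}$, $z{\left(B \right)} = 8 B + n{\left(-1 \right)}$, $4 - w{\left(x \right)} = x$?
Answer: $- 2 \sqrt{10} \approx -6.3246$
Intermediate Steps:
$n{\left(d \right)} = -1 + d$
$w{\left(x \right)} = 4 - x$
$z{\left(B \right)} = -2 + 8 B$ ($z{\left(B \right)} = 8 B - 2 = -2 + 8 B$)
$E = 2 \sqrt{10}$ ($E = \sqrt{50 + \left(-2 + 8 \left(4 - 5\right)\right)} = \sqrt{50 + \left(-2 + 8 \left(-1\right)\right)} = \sqrt{50 - 10} = \sqrt{40} = 2 \sqrt{10} \approx 6.3246$)
$- E = - 2 \sqrt{10}$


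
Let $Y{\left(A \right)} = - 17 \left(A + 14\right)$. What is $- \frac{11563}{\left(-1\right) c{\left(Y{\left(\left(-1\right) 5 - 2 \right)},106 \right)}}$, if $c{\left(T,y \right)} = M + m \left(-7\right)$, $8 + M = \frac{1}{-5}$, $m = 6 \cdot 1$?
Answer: $- \frac{57815}{251} \approx -230.34$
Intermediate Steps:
$m = 6$
$M = - \frac{41}{5}$ ($M = -8 + \frac{1}{-5} = -8 - \frac{1}{5} = - \frac{41}{5} \approx -8.2$)
$Y{\left(A \right)} = -238 - 17 A$ ($Y{\left(A \right)} = - 17 \left(14 + A\right) = -238 - 17 A$)
$c{\left(T,y \right)} = - \frac{251}{5}$ ($c{\left(T,y \right)} = - \frac{41}{5} + 6 \left(-7\right) = - \frac{41}{5} - 42 = - \frac{251}{5}$)
$- \frac{11563}{\left(-1\right) c{\left(Y{\left(\left(-1\right) 5 - 2 \right)},106 \right)}} = - \frac{11563}{\left(-1\right) \left(- \frac{251}{5}\right)} = - \frac{11563}{\frac{251}{5}} = \left(-11563\right) \frac{5}{251} = - \frac{57815}{251}$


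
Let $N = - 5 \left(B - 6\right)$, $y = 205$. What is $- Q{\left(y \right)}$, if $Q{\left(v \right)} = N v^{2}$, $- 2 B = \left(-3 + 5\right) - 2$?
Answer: $-1260750$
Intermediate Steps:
$B = 0$ ($B = - \frac{\left(-3 + 5\right) - 2}{2} = - \frac{2 - 2}{2} = \left(- \frac{1}{2}\right) 0 = 0$)
$N = 30$ ($N = - 5 \left(0 - 6\right) = \left(-5\right) \left(-6\right) = 30$)
$Q{\left(v \right)} = 30 v^{2}$
$- Q{\left(y \right)} = - 30 \cdot 205^{2} = - 30 \cdot 42025 = \left(-1\right) 1260750 = -1260750$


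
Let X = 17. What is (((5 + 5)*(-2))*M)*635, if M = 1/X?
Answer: -12700/17 ≈ -747.06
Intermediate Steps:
M = 1/17 ≈ 0.058824
(((5 + 5)*(-2))*M)*635 = (((5 + 5)*(-2))*(1/17))*635 = ((10*(-2))*(1/17))*635 = -20*1/17*635 = -20/17*635 = -12700/17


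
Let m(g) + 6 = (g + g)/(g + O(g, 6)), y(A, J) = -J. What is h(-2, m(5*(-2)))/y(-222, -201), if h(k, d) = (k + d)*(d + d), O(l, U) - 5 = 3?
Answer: 16/201 ≈ 0.079602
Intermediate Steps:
O(l, U) = 8 (O(l, U) = 5 + 3 = 8)
m(g) = -6 + 2*g/(8 + g) (m(g) = -6 + (g + g)/(g + 8) = -6 + (2*g)/(8 + g) = -6 + 2*g/(8 + g))
h(k, d) = 2*d*(d + k) (h(k, d) = (d + k)*(2*d) = 2*d*(d + k))
h(-2, m(5*(-2)))/y(-222, -201) = (2*(4*(-12 - 5*(-2))/(8 + 5*(-2)))*(4*(-12 - 5*(-2))/(8 + 5*(-2)) - 2))/((-1*(-201))) = (2*(4*(-12 - 1*(-10))/(8 - 10))*(4*(-12 - 1*(-10))/(8 - 10) - 2))/201 = (2*(4*(-12 + 10)/(-2))*(4*(-12 + 10)/(-2) - 2))*(1/201) = (2*(4*(-½)*(-2))*(4*(-½)*(-2) - 2))*(1/201) = (2*4*(4 - 2))*(1/201) = (2*4*2)*(1/201) = 16*(1/201) = 16/201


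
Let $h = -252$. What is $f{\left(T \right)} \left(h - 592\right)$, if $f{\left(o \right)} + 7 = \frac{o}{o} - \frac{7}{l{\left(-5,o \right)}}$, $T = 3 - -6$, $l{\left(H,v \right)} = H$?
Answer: $\frac{19412}{5} \approx 3882.4$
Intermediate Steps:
$T = 9$ ($T = 3 + 6 = 9$)
$f{\left(o \right)} = - \frac{23}{5}$ ($f{\left(o \right)} = -7 + \left(\frac{o}{o} - \frac{7}{-5}\right) = -7 + \left(1 - - \frac{7}{5}\right) = -7 + \left(1 + \frac{7}{5}\right) = -7 + \frac{12}{5} = - \frac{23}{5}$)
$f{\left(T \right)} \left(h - 592\right) = - \frac{23 \left(-252 - 592\right)}{5} = \left(- \frac{23}{5}\right) \left(-844\right) = \frac{19412}{5}$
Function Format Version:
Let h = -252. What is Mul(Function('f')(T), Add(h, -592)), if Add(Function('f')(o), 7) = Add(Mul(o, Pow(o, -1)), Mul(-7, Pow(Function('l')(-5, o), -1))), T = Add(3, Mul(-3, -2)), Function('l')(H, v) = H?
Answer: Rational(19412, 5) ≈ 3882.4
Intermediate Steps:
T = 9 (T = Add(3, 6) = 9)
Function('f')(o) = Rational(-23, 5) (Function('f')(o) = Add(-7, Add(Mul(o, Pow(o, -1)), Mul(-7, Pow(-5, -1)))) = Add(-7, Add(1, Mul(-7, Rational(-1, 5)))) = Add(-7, Add(1, Rational(7, 5))) = Add(-7, Rational(12, 5)) = Rational(-23, 5))
Mul(Function('f')(T), Add(h, -592)) = Mul(Rational(-23, 5), Add(-252, -592)) = Mul(Rational(-23, 5), -844) = Rational(19412, 5)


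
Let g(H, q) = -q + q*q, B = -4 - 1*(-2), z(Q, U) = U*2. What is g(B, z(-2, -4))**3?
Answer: 373248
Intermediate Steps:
z(Q, U) = 2*U
B = -2 (B = -4 + 2 = -2)
g(H, q) = q**2 - q (g(H, q) = -q + q**2 = q**2 - q)
g(B, z(-2, -4))**3 = ((2*(-4))*(-1 + 2*(-4)))**3 = (-8*(-1 - 8))**3 = (-8*(-9))**3 = 72**3 = 373248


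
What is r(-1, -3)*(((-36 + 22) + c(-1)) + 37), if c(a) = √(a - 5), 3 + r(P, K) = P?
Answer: -92 - 4*I*√6 ≈ -92.0 - 9.798*I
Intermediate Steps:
r(P, K) = -3 + P
c(a) = √(-5 + a)
r(-1, -3)*(((-36 + 22) + c(-1)) + 37) = (-3 - 1)*(((-36 + 22) + √(-5 - 1)) + 37) = -4*((-14 + √(-6)) + 37) = -4*((-14 + I*√6) + 37) = -4*(23 + I*√6) = -92 - 4*I*√6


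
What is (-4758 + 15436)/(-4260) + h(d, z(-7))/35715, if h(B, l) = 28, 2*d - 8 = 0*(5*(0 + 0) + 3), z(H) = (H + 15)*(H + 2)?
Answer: -4236061/1690510 ≈ -2.5058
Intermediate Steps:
z(H) = (2 + H)*(15 + H) (z(H) = (15 + H)*(2 + H) = (2 + H)*(15 + H))
d = 4 (d = 4 + (0*(5*(0 + 0) + 3))/2 = 4 + (0*(5*0 + 3))/2 = 4 + (0*(0 + 3))/2 = 4 + (0*3)/2 = 4 + (1/2)*0 = 4 + 0 = 4)
(-4758 + 15436)/(-4260) + h(d, z(-7))/35715 = (-4758 + 15436)/(-4260) + 28/35715 = 10678*(-1/4260) + 28*(1/35715) = -5339/2130 + 28/35715 = -4236061/1690510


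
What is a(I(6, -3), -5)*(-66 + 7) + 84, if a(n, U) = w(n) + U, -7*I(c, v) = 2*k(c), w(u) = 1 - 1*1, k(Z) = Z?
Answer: 379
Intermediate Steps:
w(u) = 0 (w(u) = 1 - 1 = 0)
I(c, v) = -2*c/7
a(n, U) = U (a(n, U) = 0 + U = U)
a(I(6, -3), -5)*(-66 + 7) + 84 = -5*(-66 + 7) + 84 = -5*(-59) + 84 = 295 + 84 = 379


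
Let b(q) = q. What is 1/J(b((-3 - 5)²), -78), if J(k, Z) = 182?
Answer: 1/182 ≈ 0.0054945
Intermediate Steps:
1/J(b((-3 - 5)²), -78) = 1/182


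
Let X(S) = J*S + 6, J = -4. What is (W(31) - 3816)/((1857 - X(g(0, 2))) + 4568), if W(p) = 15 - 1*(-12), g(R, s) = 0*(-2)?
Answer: -3789/6419 ≈ -0.59028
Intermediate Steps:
g(R, s) = 0
W(p) = 27 (W(p) = 15 + 12 = 27)
X(S) = 6 - 4*S (X(S) = -4*S + 6 = 6 - 4*S)
(W(31) - 3816)/((1857 - X(g(0, 2))) + 4568) = (27 - 3816)/((1857 - (6 - 4*0)) + 4568) = -3789/((1857 - (6 + 0)) + 4568) = -3789/((1857 - 1*6) + 4568) = -3789/((1857 - 6) + 4568) = -3789/(1851 + 4568) = -3789/6419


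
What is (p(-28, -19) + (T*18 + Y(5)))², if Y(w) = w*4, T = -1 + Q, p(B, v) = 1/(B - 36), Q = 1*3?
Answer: 12837889/4096 ≈ 3134.3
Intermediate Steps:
Q = 3
p(B, v) = 1/(-36 + B)
T = 2 (T = -1 + 3 = 2)
Y(w) = 4*w
(p(-28, -19) + (T*18 + Y(5)))² = (1/(-36 - 28) + (2*18 + 4*5))² = (1/(-64) + (36 + 20))² = (-1/64 + 56)² = (3583/64)² = 12837889/4096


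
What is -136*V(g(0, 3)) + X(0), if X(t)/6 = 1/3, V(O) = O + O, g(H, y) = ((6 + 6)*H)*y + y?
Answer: -814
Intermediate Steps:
g(H, y) = y + 12*H*y (g(H, y) = (12*H)*y + y = 12*H*y + y = y + 12*H*y)
V(O) = 2*O
X(t) = 2 (X(t) = 6/3 = 6*(⅓) = 2)
-136*V(g(0, 3)) + X(0) = -272*3*(1 + 12*0) + 2 = -272*3*(1 + 0) + 2 = -272*3*1 + 2 = -272*3 + 2 = -136*6 + 2 = -816 + 2 = -814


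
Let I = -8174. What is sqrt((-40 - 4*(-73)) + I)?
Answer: I*sqrt(7922) ≈ 89.006*I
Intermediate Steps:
sqrt((-40 - 4*(-73)) + I) = sqrt((-40 - 4*(-73)) - 8174) = sqrt((-40 + 292) - 8174) = sqrt(252 - 8174) = sqrt(-7922) = I*sqrt(7922)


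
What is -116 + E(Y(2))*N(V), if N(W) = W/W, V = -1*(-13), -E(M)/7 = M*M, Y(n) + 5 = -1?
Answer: -368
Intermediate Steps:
Y(n) = -6 (Y(n) = -5 - 1 = -6)
E(M) = -7*M**2 (E(M) = -7*M*M = -7*M**2)
V = 13
N(W) = 1
-116 + E(Y(2))*N(V) = -116 - 7*(-6)**2*1 = -116 - 7*36*1 = -116 - 252*1 = -116 - 252 = -368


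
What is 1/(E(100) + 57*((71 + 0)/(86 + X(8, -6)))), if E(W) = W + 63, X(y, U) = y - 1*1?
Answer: 31/6402 ≈ 0.0048422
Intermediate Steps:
X(y, U) = -1 + y (X(y, U) = y - 1 = -1 + y)
E(W) = 63 + W
1/(E(100) + 57*((71 + 0)/(86 + X(8, -6)))) = 1/((63 + 100) + 57*((71 + 0)/(86 + (-1 + 8)))) = 1/(163 + 57*(71/(86 + 7))) = 1/(163 + 57*(71/93)) = 1/(163 + 1349/31) = 1/(6402/31) = 31/6402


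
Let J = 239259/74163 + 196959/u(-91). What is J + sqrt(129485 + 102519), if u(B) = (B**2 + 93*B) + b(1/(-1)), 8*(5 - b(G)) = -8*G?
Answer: -4854827405/4400338 + 2*sqrt(58001) ≈ -621.62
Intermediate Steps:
b(G) = 5 + G (b(G) = 5 - (-1)*G = 5 + G)
u(B) = 4 + B**2 + 93*B (u(B) = (B**2 + 93*B) + (5 + 1/(-1)) = (B**2 + 93*B) + (5 - 1) = (B**2 + 93*B) + 4 = 4 + B**2 + 93*B)
J = -4854827405/4400338 (J = 239259/74163 + 196959/(4 + (-91)**2 + 93*(-91)) = 239259*(1/74163) + 196959/(4 + 8281 - 8463) = 79753/24721 + 196959/(-178) = 79753/24721 + 196959*(-1/178) = 79753/24721 - 196959/178 = -4854827405/4400338 ≈ -1103.3)
J + sqrt(129485 + 102519) = -4854827405/4400338 + sqrt(129485 + 102519) = -4854827405/4400338 + sqrt(232004) = -4854827405/4400338 + 2*sqrt(58001)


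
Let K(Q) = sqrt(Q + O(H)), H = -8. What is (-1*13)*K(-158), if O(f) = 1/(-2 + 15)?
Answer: -I*sqrt(26689) ≈ -163.37*I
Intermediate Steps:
O(f) = 1/13
K(Q) = sqrt(1/13 + Q) (K(Q) = sqrt(Q + 1/13) = sqrt(1/13 + Q))
(-1*13)*K(-158) = (-1*13)*(sqrt(13 + 169*(-158))/13) = -sqrt(13 - 26702) = -sqrt(-26689) = -I*sqrt(26689)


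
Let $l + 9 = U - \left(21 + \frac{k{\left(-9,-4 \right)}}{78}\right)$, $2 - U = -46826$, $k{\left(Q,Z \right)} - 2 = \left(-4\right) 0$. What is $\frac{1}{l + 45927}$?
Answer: $\frac{39}{3616274} \approx 1.0785 \cdot 10^{-5}$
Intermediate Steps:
$k{\left(Q,Z \right)} = 2$ ($k{\left(Q,Z \right)} = 2 - 0 = 2 + 0 = 2$)
$U = 46828$ ($U = 2 - -46826 = 2 + 46826 = 46828$)
$l = \frac{1825121}{39}$ ($l = -9 + \left(46828 - \left(21 + \frac{1}{78} \cdot 2\right)\right) = -9 + \left(46828 - \left(21 + \frac{1}{39}\right)\right) = -9 + \left(46828 - \frac{820}{39}\right) = -9 + \frac{1825472}{39} = \frac{1825121}{39} \approx 46798.0$)
$\frac{1}{l + 45927} = \frac{1}{\frac{1825121}{39} + 45927} = \frac{1}{\frac{3616274}{39}} = \frac{39}{3616274}$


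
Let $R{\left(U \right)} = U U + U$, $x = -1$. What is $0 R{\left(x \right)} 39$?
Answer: $0$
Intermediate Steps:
$R{\left(U \right)} = U + U^{2}$ ($R{\left(U \right)} = U^{2} + U = U + U^{2}$)
$0 R{\left(x \right)} 39 = 0 \left(- (1 - 1)\right) 39 = 0 \left(\left(-1\right) 0\right) 39 = 0 \cdot 0 \cdot 39 = 0 \cdot 39 = 0$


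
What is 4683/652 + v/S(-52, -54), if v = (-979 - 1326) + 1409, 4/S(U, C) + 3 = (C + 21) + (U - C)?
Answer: 4970315/652 ≈ 7623.2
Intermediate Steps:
S(U, C) = 4/(18 + U) (S(U, C) = 4/(-3 + ((C + 21) + (U - C))) = 4/(-3 + ((21 + C) + (U - C))) = 4/(-3 + (21 + U)) = 4/(18 + U))
v = -896 (v = -2305 + 1409 = -896)
4683/652 + v/S(-52, -54) = 4683/652 - 896/(4/(18 - 52)) = 4683*(1/652) - 896/(4/(-34)) = 4683/652 - 896/(4*(-1/34)) = 4683/652 - 896/(-2/17) = 4683/652 - 896*(-17/2) = 4683/652 + 7616 = 4970315/652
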